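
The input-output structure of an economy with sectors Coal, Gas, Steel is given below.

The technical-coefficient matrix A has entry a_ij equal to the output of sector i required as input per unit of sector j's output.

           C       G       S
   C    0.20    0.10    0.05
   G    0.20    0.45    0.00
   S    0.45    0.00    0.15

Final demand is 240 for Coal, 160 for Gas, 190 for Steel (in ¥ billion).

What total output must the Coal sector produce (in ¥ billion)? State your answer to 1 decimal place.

I − A =
  [   0.80    -0.10    -0.05]
  [  -0.20     0.55     0.00]
  [  -0.45     0.00     0.85]
Cofactors of I−A, C_ij = (−1)^(i+j)·(minor ij) (rows/columns in the sector order above):
  C_11 = (0.55)(0.85) − (0.00)(0.00) = 0.4675
  C_12 = −[(-0.20)(0.85) − (0.00)(-0.45)] = 0.1700
  C_13 = (-0.20)(0.00) − (0.55)(-0.45) = 0.2475
  C_21 = −[(-0.10)(0.85) − (-0.05)(0.00)] = 0.0850
  C_22 = (0.80)(0.85) − (-0.05)(-0.45) = 0.6575
  C_23 = −[(0.80)(0.00) − (-0.10)(-0.45)] = 0.0450
  C_31 = (-0.10)(0.00) − (-0.05)(0.55) = 0.0275
  C_32 = −[(0.80)(0.00) − (-0.05)(-0.20)] = 0.0100
  C_33 = (0.80)(0.55) − (-0.10)(-0.20) = 0.4200
det(I−A) = Σ_j (I−A)_1j·C_1j = (0.80)(0.4675) + (-0.10)(0.1700) + (-0.05)(0.2475) = 0.344625
adj(I−A) = Cᵀ =
  [ 0.4675   0.0850   0.0275]
  [ 0.1700   0.6575   0.0100]
  [ 0.2475   0.0450   0.4200]
(I − A)⁻¹ = adj(I−A) / det(I−A) ≈
  [   1.3565     0.2466     0.0798]
  [   0.4933     1.9079     0.0290]
  [   0.7182     0.1306     1.2187]
x = (I − A)⁻¹ d = adj(I−A)·d / det(I−A), with det(I−A) = 0.344625:
  x_C = (0.4675·240 + 0.0850·160 + 0.0275·190) / 0.344625 = 131.025 / 0.344625 ≈ 380.2
  x_G = (0.1700·240 + 0.6575·160 + 0.0100·190) / 0.344625 = 147.90 / 0.344625 ≈ 429.2
  x_S = (0.2475·240 + 0.0450·160 + 0.4200·190) / 0.344625 = 146.40 / 0.344625 ≈ 424.8

x_C = 380.2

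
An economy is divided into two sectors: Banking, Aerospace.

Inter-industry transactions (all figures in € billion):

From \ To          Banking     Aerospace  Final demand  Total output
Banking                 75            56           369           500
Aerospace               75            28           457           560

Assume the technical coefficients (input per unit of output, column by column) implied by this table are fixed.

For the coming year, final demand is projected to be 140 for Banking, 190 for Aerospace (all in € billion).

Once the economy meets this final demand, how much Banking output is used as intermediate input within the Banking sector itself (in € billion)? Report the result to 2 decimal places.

Technical coefficients a_ij = z_ij / X_j:
  a_BB = 75/500 = 0.15, a_AB = 75/500 = 0.15
  a_BA = 56/560 = 0.10, a_AA = 28/560 = 0.05
I − A =
  [   0.85    -0.10]
  [  -0.15     0.95]
det(I−A) = (0.85)(0.95) − (-0.10)(-0.15) = 0.7925
adj(I−A) = [[0.95, 0.10], [0.15, 0.85]]
(I − A)⁻¹ = adj(I−A) / det(I−A) ≈
  [   1.1987     0.1262]
  [   0.1893     1.0726]
First solve x = (I − A)⁻¹ d = adj(I−A)·d / det(I−A); in particular x_B = (0.95·140 + 0.10·190) / 0.7925 = 152.00 / 0.7925 ≈ 191.7981.
Intermediate flow from B to B: z_BB = a_BB · x_B = 0.15 × 152.00 / 0.7925 = 22.80 / 0.7925 ≈ 28.77.

z_BB = 28.77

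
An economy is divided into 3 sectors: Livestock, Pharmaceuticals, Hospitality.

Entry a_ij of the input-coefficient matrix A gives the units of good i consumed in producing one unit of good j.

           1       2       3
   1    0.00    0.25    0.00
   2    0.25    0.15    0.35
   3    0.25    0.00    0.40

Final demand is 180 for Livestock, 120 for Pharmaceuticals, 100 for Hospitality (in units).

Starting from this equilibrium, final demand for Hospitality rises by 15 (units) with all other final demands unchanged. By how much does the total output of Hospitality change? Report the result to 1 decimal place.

Δx_3 = 26.2

I − A =
  [   1.00    -0.25     0.00]
  [  -0.25     0.85    -0.35]
  [  -0.25     0.00     0.60]
Cofactors of I−A, C_ij = (−1)^(i+j)·(minor ij) (rows/columns in the sector order above):
  C_11 = (0.85)(0.60) − (-0.35)(0.00) = 0.5100
  C_12 = −[(-0.25)(0.60) − (-0.35)(-0.25)] = 0.2375
  C_13 = (-0.25)(0.00) − (0.85)(-0.25) = 0.2125
  C_21 = −[(-0.25)(0.60) − (0.00)(0.00)] = 0.1500
  C_22 = (1.00)(0.60) − (0.00)(-0.25) = 0.6000
  C_23 = −[(1.00)(0.00) − (-0.25)(-0.25)] = 0.0625
  C_31 = (-0.25)(-0.35) − (0.00)(0.85) = 0.0875
  C_32 = −[(1.00)(-0.35) − (0.00)(-0.25)] = 0.3500
  C_33 = (1.00)(0.85) − (-0.25)(-0.25) = 0.7875
det(I−A) = Σ_j (I−A)_1j·C_1j = (1.00)(0.5100) + (-0.25)(0.2375) + (0.00)(0.2125) = 0.450625
adj(I−A) = Cᵀ =
  [ 0.5100   0.1500   0.0875]
  [ 0.2375   0.6000   0.3500]
  [ 0.2125   0.0625   0.7875]
(I − A)⁻¹ = adj(I−A) / det(I−A) ≈
  [   1.1318     0.3329     0.1942]
  [   0.5270     1.3315     0.7767]
  [   0.4716     0.1387     1.7476]
Δx = (I − A)⁻¹ Δd with Δd having +15 in the Hospitality component and 0 elsewhere.
So Δx_3 = L_33 · (+15), where L_33 = adj(I−A)_33 / det(I−A) = 0.7875 / 0.450625.
Δx_3 = 0.7875 × (+15) / 0.450625 = 11.8125 / 0.450625 ≈ 26.2.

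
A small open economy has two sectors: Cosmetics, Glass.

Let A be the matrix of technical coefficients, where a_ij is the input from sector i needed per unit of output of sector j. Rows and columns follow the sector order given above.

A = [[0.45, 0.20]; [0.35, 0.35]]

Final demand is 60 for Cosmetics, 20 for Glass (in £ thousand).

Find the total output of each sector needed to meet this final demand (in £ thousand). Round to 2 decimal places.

I − A =
  [   0.55    -0.20]
  [  -0.35     0.65]
det(I−A) = (0.55)(0.65) − (-0.20)(-0.35) = 0.2875
adj(I−A) = [[0.65, 0.20], [0.35, 0.55]]
(I − A)⁻¹ = adj(I−A) / det(I−A) ≈
  [   2.2609     0.6957]
  [   1.2174     1.9130]
x = (I − A)⁻¹ d = adj(I−A)·d / det(I−A), with det(I−A) = 0.2875:
  x_C = (0.65·60 + 0.20·20) / 0.2875 = 43.00 / 0.2875 ≈ 149.57
  x_G = (0.35·60 + 0.55·20) / 0.2875 = 32.00 / 0.2875 ≈ 111.30

x_C = 149.57, x_G = 111.30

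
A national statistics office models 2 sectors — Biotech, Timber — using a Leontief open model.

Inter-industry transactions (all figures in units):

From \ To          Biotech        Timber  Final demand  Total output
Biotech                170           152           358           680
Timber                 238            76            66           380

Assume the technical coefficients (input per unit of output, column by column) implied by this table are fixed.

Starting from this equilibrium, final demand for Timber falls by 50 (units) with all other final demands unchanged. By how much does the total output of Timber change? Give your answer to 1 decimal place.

Technical coefficients a_ij = z_ij / X_j:
  a_11 = 170/680 = 0.25, a_21 = 238/680 = 0.35
  a_12 = 152/380 = 0.40, a_22 = 76/380 = 0.20
I − A =
  [   0.75    -0.40]
  [  -0.35     0.80]
det(I−A) = (0.75)(0.80) − (-0.40)(-0.35) = 0.4600
adj(I−A) = [[0.80, 0.40], [0.35, 0.75]]
(I − A)⁻¹ = adj(I−A) / det(I−A) ≈
  [   1.7391     0.8696]
  [   0.7609     1.6304]
Δx = (I − A)⁻¹ Δd with Δd having -50 in the Timber component and 0 elsewhere.
So Δx_2 = L_22 · (-50), where L_22 = adj(I−A)_22 / det(I−A) = 0.75 / 0.4600.
Δx_2 = 0.75 × (-50) / 0.4600 = -37.50 / 0.4600 ≈ -81.5.

Δx_2 = -81.5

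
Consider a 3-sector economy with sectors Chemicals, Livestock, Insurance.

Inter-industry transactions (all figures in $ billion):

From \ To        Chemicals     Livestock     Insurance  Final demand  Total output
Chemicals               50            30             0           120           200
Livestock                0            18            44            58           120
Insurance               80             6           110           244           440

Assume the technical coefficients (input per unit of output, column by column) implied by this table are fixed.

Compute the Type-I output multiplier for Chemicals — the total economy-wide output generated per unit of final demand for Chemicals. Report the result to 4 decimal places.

m_1 = 2.1803

Technical coefficients a_ij = z_ij / X_j:
  a_11 = 50/200 = 0.25, a_21 = 0/200 = 0.00, a_31 = 80/200 = 0.40
  a_12 = 30/120 = 0.25, a_22 = 18/120 = 0.15, a_32 = 6/120 = 0.05
  a_13 = 0/440 = 0.00, a_23 = 44/440 = 0.10, a_33 = 110/440 = 0.25
I − A =
  [   0.75    -0.25     0.00]
  [   0.00     0.85    -0.10]
  [  -0.40    -0.05     0.75]
Cofactors of I−A, C_ij = (−1)^(i+j)·(minor ij) (rows/columns in the sector order above):
  C_11 = (0.85)(0.75) − (-0.10)(-0.05) = 0.6325
  C_12 = −[(0.00)(0.75) − (-0.10)(-0.40)] = 0.0400
  C_13 = (0.00)(-0.05) − (0.85)(-0.40) = 0.3400
  C_21 = −[(-0.25)(0.75) − (0.00)(-0.05)] = 0.1875
  C_22 = (0.75)(0.75) − (0.00)(-0.40) = 0.5625
  C_23 = −[(0.75)(-0.05) − (-0.25)(-0.40)] = 0.1375
  C_31 = (-0.25)(-0.10) − (0.00)(0.85) = 0.0250
  C_32 = −[(0.75)(-0.10) − (0.00)(0.00)] = 0.0750
  C_33 = (0.75)(0.85) − (-0.25)(0.00) = 0.6375
det(I−A) = Σ_j (I−A)_1j·C_1j = (0.75)(0.6325) + (-0.25)(0.0400) + (0.00)(0.3400) = 0.464375
adj(I−A) = Cᵀ =
  [ 0.6325   0.1875   0.0250]
  [ 0.0400   0.5625   0.0750]
  [ 0.3400   0.1375   0.6375]
(I − A)⁻¹ = adj(I−A) / det(I−A) ≈
  [   1.36205     0.40377     0.05384]
  [   0.08614     1.21131     0.16151]
  [   0.73217     0.29610     1.37281]
The output multiplier for sector j is the column-j sum of the Leontief inverse (I − A)⁻¹ = adj(I−A) / det(I−A).
Column 1 of adj(I−A): (0.6325, 0.0400, 0.3400); det(I−A) = 0.464375.
m_1 = (0.6325 + 0.0400 + 0.3400) / 0.464375 = 1.0125 / 0.464375 ≈ 2.1803.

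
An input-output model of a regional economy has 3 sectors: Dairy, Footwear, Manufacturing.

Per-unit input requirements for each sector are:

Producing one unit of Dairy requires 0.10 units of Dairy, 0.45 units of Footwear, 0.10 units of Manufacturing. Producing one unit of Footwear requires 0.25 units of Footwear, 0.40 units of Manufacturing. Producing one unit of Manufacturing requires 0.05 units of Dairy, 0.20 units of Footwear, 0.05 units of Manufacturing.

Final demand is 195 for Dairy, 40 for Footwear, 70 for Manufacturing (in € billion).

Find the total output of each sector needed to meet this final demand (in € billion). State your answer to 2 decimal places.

x_1 = 227.79, x_2 = 243.37, x_3 = 200.13

I − A =
  [   0.90     0.00    -0.05]
  [  -0.45     0.75    -0.20]
  [  -0.10    -0.40     0.95]
Cofactors of I−A, C_ij = (−1)^(i+j)·(minor ij) (rows/columns in the sector order above):
  C_11 = (0.75)(0.95) − (-0.20)(-0.40) = 0.6325
  C_12 = −[(-0.45)(0.95) − (-0.20)(-0.10)] = 0.4475
  C_13 = (-0.45)(-0.40) − (0.75)(-0.10) = 0.2550
  C_21 = −[(0.00)(0.95) − (-0.05)(-0.40)] = 0.0200
  C_22 = (0.90)(0.95) − (-0.05)(-0.10) = 0.8500
  C_23 = −[(0.90)(-0.40) − (0.00)(-0.10)] = 0.3600
  C_31 = (0.00)(-0.20) − (-0.05)(0.75) = 0.0375
  C_32 = −[(0.90)(-0.20) − (-0.05)(-0.45)] = 0.2025
  C_33 = (0.90)(0.75) − (0.00)(-0.45) = 0.6750
det(I−A) = Σ_j (I−A)_1j·C_1j = (0.90)(0.6325) + (0.00)(0.4475) + (-0.05)(0.2550) = 0.5565
adj(I−A) = Cᵀ =
  [ 0.6325   0.0200   0.0375]
  [ 0.4475   0.8500   0.2025]
  [ 0.2550   0.3600   0.6750]
(I − A)⁻¹ = adj(I−A) / det(I−A) ≈
  [   1.1366     0.0359     0.0674]
  [   0.8041     1.5274     0.3639]
  [   0.4582     0.6469     1.2129]
x = (I − A)⁻¹ d = adj(I−A)·d / det(I−A), with det(I−A) = 0.5565:
  x_1 = (0.6325·195 + 0.0200·40 + 0.0375·70) / 0.5565 = 126.7625 / 0.5565 ≈ 227.79
  x_2 = (0.4475·195 + 0.8500·40 + 0.2025·70) / 0.5565 = 135.4375 / 0.5565 ≈ 243.37
  x_3 = (0.2550·195 + 0.3600·40 + 0.6750·70) / 0.5565 = 111.375 / 0.5565 ≈ 200.13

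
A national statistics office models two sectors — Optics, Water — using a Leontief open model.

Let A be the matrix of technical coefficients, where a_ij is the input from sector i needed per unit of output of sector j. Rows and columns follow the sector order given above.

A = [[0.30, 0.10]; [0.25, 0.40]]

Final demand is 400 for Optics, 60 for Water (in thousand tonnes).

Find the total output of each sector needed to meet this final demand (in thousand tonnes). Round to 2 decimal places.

x_1 = 622.78, x_2 = 359.49

I − A =
  [   0.70    -0.10]
  [  -0.25     0.60]
det(I−A) = (0.70)(0.60) − (-0.10)(-0.25) = 0.3950
adj(I−A) = [[0.60, 0.10], [0.25, 0.70]]
(I − A)⁻¹ = adj(I−A) / det(I−A) ≈
  [   1.5190     0.2532]
  [   0.6329     1.7722]
x = (I − A)⁻¹ d = adj(I−A)·d / det(I−A), with det(I−A) = 0.3950:
  x_1 = (0.60·400 + 0.10·60) / 0.3950 = 246.00 / 0.3950 ≈ 622.78
  x_2 = (0.25·400 + 0.70·60) / 0.3950 = 142.00 / 0.3950 ≈ 359.49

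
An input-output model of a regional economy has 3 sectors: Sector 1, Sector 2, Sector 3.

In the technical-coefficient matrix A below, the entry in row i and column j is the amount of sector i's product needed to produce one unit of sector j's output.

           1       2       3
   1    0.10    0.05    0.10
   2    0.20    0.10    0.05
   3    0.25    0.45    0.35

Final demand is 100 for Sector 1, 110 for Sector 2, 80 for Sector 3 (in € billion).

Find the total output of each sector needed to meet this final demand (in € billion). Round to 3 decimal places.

I − A =
  [   0.90    -0.05    -0.10]
  [  -0.20     0.90    -0.05]
  [  -0.25    -0.45     0.65]
Cofactors of I−A, C_ij = (−1)^(i+j)·(minor ij) (rows/columns in the sector order above):
  C_11 = (0.90)(0.65) − (-0.05)(-0.45) = 0.5625
  C_12 = −[(-0.20)(0.65) − (-0.05)(-0.25)] = 0.1425
  C_13 = (-0.20)(-0.45) − (0.90)(-0.25) = 0.3150
  C_21 = −[(-0.05)(0.65) − (-0.10)(-0.45)] = 0.0775
  C_22 = (0.90)(0.65) − (-0.10)(-0.25) = 0.5600
  C_23 = −[(0.90)(-0.45) − (-0.05)(-0.25)] = 0.4175
  C_31 = (-0.05)(-0.05) − (-0.10)(0.90) = 0.0925
  C_32 = −[(0.90)(-0.05) − (-0.10)(-0.20)] = 0.0650
  C_33 = (0.90)(0.90) − (-0.05)(-0.20) = 0.8000
det(I−A) = Σ_j (I−A)_1j·C_1j = (0.90)(0.5625) + (-0.05)(0.1425) + (-0.10)(0.3150) = 0.467625
adj(I−A) = Cᵀ =
  [ 0.5625   0.0775   0.0925]
  [ 0.1425   0.5600   0.0650]
  [ 0.3150   0.4175   0.8000]
(I − A)⁻¹ = adj(I−A) / det(I−A) ≈
  [   1.2029     0.1657     0.1978]
  [   0.3047     1.1975     0.1390]
  [   0.6736     0.8928     1.7108]
x = (I − A)⁻¹ d = adj(I−A)·d / det(I−A), with det(I−A) = 0.467625:
  x_1 = (0.5625·100 + 0.0775·110 + 0.0925·80) / 0.467625 = 72.175 / 0.467625 ≈ 154.344
  x_2 = (0.1425·100 + 0.5600·110 + 0.0650·80) / 0.467625 = 81.05 / 0.467625 ≈ 173.323
  x_3 = (0.3150·100 + 0.4175·110 + 0.8000·80) / 0.467625 = 141.425 / 0.467625 ≈ 302.433

x_1 = 154.344, x_2 = 173.323, x_3 = 302.433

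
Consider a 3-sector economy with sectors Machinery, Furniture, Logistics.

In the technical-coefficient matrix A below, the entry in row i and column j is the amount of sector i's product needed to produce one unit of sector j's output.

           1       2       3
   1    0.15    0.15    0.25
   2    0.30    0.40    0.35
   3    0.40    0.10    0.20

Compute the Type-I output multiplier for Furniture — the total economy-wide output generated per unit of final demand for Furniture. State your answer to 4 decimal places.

I − A =
  [   0.85    -0.15    -0.25]
  [  -0.30     0.60    -0.35]
  [  -0.40    -0.10     0.80]
Cofactors of I−A, C_ij = (−1)^(i+j)·(minor ij) (rows/columns in the sector order above):
  C_11 = (0.60)(0.80) − (-0.35)(-0.10) = 0.4450
  C_12 = −[(-0.30)(0.80) − (-0.35)(-0.40)] = 0.3800
  C_13 = (-0.30)(-0.10) − (0.60)(-0.40) = 0.2700
  C_21 = −[(-0.15)(0.80) − (-0.25)(-0.10)] = 0.1450
  C_22 = (0.85)(0.80) − (-0.25)(-0.40) = 0.5800
  C_23 = −[(0.85)(-0.10) − (-0.15)(-0.40)] = 0.1450
  C_31 = (-0.15)(-0.35) − (-0.25)(0.60) = 0.2025
  C_32 = −[(0.85)(-0.35) − (-0.25)(-0.30)] = 0.3725
  C_33 = (0.85)(0.60) − (-0.15)(-0.30) = 0.4650
det(I−A) = Σ_j (I−A)_1j·C_1j = (0.85)(0.4450) + (-0.15)(0.3800) + (-0.25)(0.2700) = 0.25375
adj(I−A) = Cᵀ =
  [ 0.4450   0.1450   0.2025]
  [ 0.3800   0.5800   0.3725]
  [ 0.2700   0.1450   0.4650]
(I − A)⁻¹ = adj(I−A) / det(I−A) ≈
  [   1.75369     0.57143     0.79803]
  [   1.49754     2.28571     1.46798]
  [   1.06404     0.57143     1.83251]
The output multiplier for sector j is the column-j sum of the Leontief inverse (I − A)⁻¹ = adj(I−A) / det(I−A).
Column 2 of adj(I−A): (0.1450, 0.5800, 0.1450); det(I−A) = 0.25375.
m_2 = (0.1450 + 0.5800 + 0.1450) / 0.25375 = 0.87 / 0.25375 ≈ 3.4286.

m_2 = 3.4286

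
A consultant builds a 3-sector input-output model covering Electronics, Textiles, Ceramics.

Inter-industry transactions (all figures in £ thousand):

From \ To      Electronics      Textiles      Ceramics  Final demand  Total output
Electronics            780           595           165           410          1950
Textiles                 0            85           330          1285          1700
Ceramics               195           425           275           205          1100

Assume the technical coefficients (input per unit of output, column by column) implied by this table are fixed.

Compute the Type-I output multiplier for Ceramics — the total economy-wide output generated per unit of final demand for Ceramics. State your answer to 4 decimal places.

Technical coefficients a_ij = z_ij / X_j:
  a_11 = 780/1950 = 0.40, a_21 = 0/1950 = 0.00, a_31 = 195/1950 = 0.10
  a_12 = 595/1700 = 0.35, a_22 = 85/1700 = 0.05, a_32 = 425/1700 = 0.25
  a_13 = 165/1100 = 0.15, a_23 = 330/1100 = 0.30, a_33 = 275/1100 = 0.25
I − A =
  [   0.60    -0.35    -0.15]
  [   0.00     0.95    -0.30]
  [  -0.10    -0.25     0.75]
Cofactors of I−A, C_ij = (−1)^(i+j)·(minor ij) (rows/columns in the sector order above):
  C_11 = (0.95)(0.75) − (-0.30)(-0.25) = 0.6375
  C_12 = −[(0.00)(0.75) − (-0.30)(-0.10)] = 0.0300
  C_13 = (0.00)(-0.25) − (0.95)(-0.10) = 0.0950
  C_21 = −[(-0.35)(0.75) − (-0.15)(-0.25)] = 0.3000
  C_22 = (0.60)(0.75) − (-0.15)(-0.10) = 0.4350
  C_23 = −[(0.60)(-0.25) − (-0.35)(-0.10)] = 0.1850
  C_31 = (-0.35)(-0.30) − (-0.15)(0.95) = 0.2475
  C_32 = −[(0.60)(-0.30) − (-0.15)(0.00)] = 0.1800
  C_33 = (0.60)(0.95) − (-0.35)(0.00) = 0.5700
det(I−A) = Σ_j (I−A)_1j·C_1j = (0.60)(0.6375) + (-0.35)(0.0300) + (-0.15)(0.0950) = 0.35775
adj(I−A) = Cᵀ =
  [ 0.6375   0.3000   0.2475]
  [ 0.0300   0.4350   0.1800]
  [ 0.0950   0.1850   0.5700]
(I − A)⁻¹ = adj(I−A) / det(I−A) ≈
  [   1.78197     0.83857     0.69182]
  [   0.08386     1.21593     0.50314]
  [   0.26555     0.51712     1.59329]
The output multiplier for sector j is the column-j sum of the Leontief inverse (I − A)⁻¹ = adj(I−A) / det(I−A).
Column 3 of adj(I−A): (0.2475, 0.1800, 0.5700); det(I−A) = 0.35775.
m_3 = (0.2475 + 0.1800 + 0.5700) / 0.35775 = 0.9975 / 0.35775 ≈ 2.7883.

m_3 = 2.7883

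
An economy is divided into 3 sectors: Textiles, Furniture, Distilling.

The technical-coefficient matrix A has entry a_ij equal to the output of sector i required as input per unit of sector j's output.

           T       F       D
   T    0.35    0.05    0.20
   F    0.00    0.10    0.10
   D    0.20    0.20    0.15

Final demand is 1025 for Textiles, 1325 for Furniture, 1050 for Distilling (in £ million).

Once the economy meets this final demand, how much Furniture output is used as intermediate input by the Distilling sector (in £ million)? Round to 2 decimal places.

z_FD = 220.07

I − A =
  [   0.65    -0.05    -0.20]
  [   0.00     0.90    -0.10]
  [  -0.20    -0.20     0.85]
Cofactors of I−A, C_ij = (−1)^(i+j)·(minor ij) (rows/columns in the sector order above):
  C_11 = (0.90)(0.85) − (-0.10)(-0.20) = 0.7450
  C_12 = −[(0.00)(0.85) − (-0.10)(-0.20)] = 0.0200
  C_13 = (0.00)(-0.20) − (0.90)(-0.20) = 0.1800
  C_21 = −[(-0.05)(0.85) − (-0.20)(-0.20)] = 0.0825
  C_22 = (0.65)(0.85) − (-0.20)(-0.20) = 0.5125
  C_23 = −[(0.65)(-0.20) − (-0.05)(-0.20)] = 0.1400
  C_31 = (-0.05)(-0.10) − (-0.20)(0.90) = 0.1850
  C_32 = −[(0.65)(-0.10) − (-0.20)(0.00)] = 0.0650
  C_33 = (0.65)(0.90) − (-0.05)(0.00) = 0.5850
det(I−A) = Σ_j (I−A)_1j·C_1j = (0.65)(0.7450) + (-0.05)(0.0200) + (-0.20)(0.1800) = 0.44725
adj(I−A) = Cᵀ =
  [ 0.7450   0.0825   0.1850]
  [ 0.0200   0.5125   0.0650]
  [ 0.1800   0.1400   0.5850]
(I − A)⁻¹ = adj(I−A) / det(I−A) ≈
  [   1.6657     0.1845     0.4136]
  [   0.0447     1.1459     0.1453]
  [   0.4025     0.3130     1.3080]
First solve x = (I − A)⁻¹ d = adj(I−A)·d / det(I−A); in particular x_D = (0.1800·1025 + 0.1400·1325 + 0.5850·1050) / 0.44725 = 984.25 / 0.44725 ≈ 2200.6708.
Intermediate flow from F to D: z_FD = a_FD · x_D = 0.10 × 984.25 / 0.44725 = 98.425 / 0.44725 ≈ 220.07.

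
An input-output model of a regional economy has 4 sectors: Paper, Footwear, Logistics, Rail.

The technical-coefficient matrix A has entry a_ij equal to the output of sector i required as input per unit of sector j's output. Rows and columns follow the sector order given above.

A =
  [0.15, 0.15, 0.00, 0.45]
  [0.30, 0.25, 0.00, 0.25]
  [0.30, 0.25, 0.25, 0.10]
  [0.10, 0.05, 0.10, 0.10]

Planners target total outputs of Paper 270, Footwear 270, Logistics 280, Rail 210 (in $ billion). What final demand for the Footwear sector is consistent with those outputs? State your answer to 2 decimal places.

d_2 = 69.00

I − A =
  [   0.85    -0.15     0.00    -0.45]
  [  -0.30     0.75     0.00    -0.25]
  [  -0.30    -0.25     0.75    -0.10]
  [  -0.10    -0.05    -0.10     0.90]
d = (I − A) x:
  d_1 = (+0.85)·270 + (-0.15)·270 + (+0.00)·280 + (-0.45)·210 = 94.50
  d_2 = (-0.30)·270 + (+0.75)·270 + (+0.00)·280 + (-0.25)·210 = 69.00
  d_3 = (-0.30)·270 + (-0.25)·270 + (+0.75)·280 + (-0.10)·210 = 40.50
  d_4 = (-0.10)·270 + (-0.05)·270 + (-0.10)·280 + (+0.90)·210 = 120.50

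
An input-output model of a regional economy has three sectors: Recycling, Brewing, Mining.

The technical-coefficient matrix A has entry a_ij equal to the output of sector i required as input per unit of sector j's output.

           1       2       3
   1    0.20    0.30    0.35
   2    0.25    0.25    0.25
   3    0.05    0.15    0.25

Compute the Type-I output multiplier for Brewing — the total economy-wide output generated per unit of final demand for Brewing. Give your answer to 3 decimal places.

m_2 = 2.981

I − A =
  [   0.80    -0.30    -0.35]
  [  -0.25     0.75    -0.25]
  [  -0.05    -0.15     0.75]
Cofactors of I−A, C_ij = (−1)^(i+j)·(minor ij) (rows/columns in the sector order above):
  C_11 = (0.75)(0.75) − (-0.25)(-0.15) = 0.5250
  C_12 = −[(-0.25)(0.75) − (-0.25)(-0.05)] = 0.2000
  C_13 = (-0.25)(-0.15) − (0.75)(-0.05) = 0.0750
  C_21 = −[(-0.30)(0.75) − (-0.35)(-0.15)] = 0.2775
  C_22 = (0.80)(0.75) − (-0.35)(-0.05) = 0.5825
  C_23 = −[(0.80)(-0.15) − (-0.30)(-0.05)] = 0.1350
  C_31 = (-0.30)(-0.25) − (-0.35)(0.75) = 0.3375
  C_32 = −[(0.80)(-0.25) − (-0.35)(-0.25)] = 0.2875
  C_33 = (0.80)(0.75) − (-0.30)(-0.25) = 0.5250
det(I−A) = Σ_j (I−A)_1j·C_1j = (0.80)(0.5250) + (-0.30)(0.2000) + (-0.35)(0.0750) = 0.33375
adj(I−A) = Cᵀ =
  [ 0.5250   0.2775   0.3375]
  [ 0.2000   0.5825   0.2875]
  [ 0.0750   0.1350   0.5250]
(I − A)⁻¹ = adj(I−A) / det(I−A) ≈
  [   1.5730     0.8315     1.0112]
  [   0.5993     1.7453     0.8614]
  [   0.2247     0.4045     1.5730]
The output multiplier for sector j is the column-j sum of the Leontief inverse (I − A)⁻¹ = adj(I−A) / det(I−A).
Column 2 of adj(I−A): (0.2775, 0.5825, 0.1350); det(I−A) = 0.33375.
m_2 = (0.2775 + 0.5825 + 0.1350) / 0.33375 = 0.995 / 0.33375 ≈ 2.981.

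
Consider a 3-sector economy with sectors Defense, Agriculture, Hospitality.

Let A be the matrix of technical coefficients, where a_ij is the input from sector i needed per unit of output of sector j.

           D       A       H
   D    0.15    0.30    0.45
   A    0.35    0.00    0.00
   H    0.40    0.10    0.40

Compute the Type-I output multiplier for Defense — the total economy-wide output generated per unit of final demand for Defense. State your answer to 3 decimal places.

I − A =
  [   0.85    -0.30    -0.45]
  [  -0.35     1.00     0.00]
  [  -0.40    -0.10     0.60]
Cofactors of I−A, C_ij = (−1)^(i+j)·(minor ij) (rows/columns in the sector order above):
  C_11 = (1.00)(0.60) − (0.00)(-0.10) = 0.6000
  C_12 = −[(-0.35)(0.60) − (0.00)(-0.40)] = 0.2100
  C_13 = (-0.35)(-0.10) − (1.00)(-0.40) = 0.4350
  C_21 = −[(-0.30)(0.60) − (-0.45)(-0.10)] = 0.2250
  C_22 = (0.85)(0.60) − (-0.45)(-0.40) = 0.3300
  C_23 = −[(0.85)(-0.10) − (-0.30)(-0.40)] = 0.2050
  C_31 = (-0.30)(0.00) − (-0.45)(1.00) = 0.4500
  C_32 = −[(0.85)(0.00) − (-0.45)(-0.35)] = 0.1575
  C_33 = (0.85)(1.00) − (-0.30)(-0.35) = 0.7450
det(I−A) = Σ_j (I−A)_1j·C_1j = (0.85)(0.6000) + (-0.30)(0.2100) + (-0.45)(0.4350) = 0.25125
adj(I−A) = Cᵀ =
  [ 0.6000   0.2250   0.4500]
  [ 0.2100   0.3300   0.1575]
  [ 0.4350   0.2050   0.7450]
(I − A)⁻¹ = adj(I−A) / det(I−A) ≈
  [   2.3881     0.8955     1.7910]
  [   0.8358     1.3134     0.6269]
  [   1.7313     0.8159     2.9652]
The output multiplier for sector j is the column-j sum of the Leontief inverse (I − A)⁻¹ = adj(I−A) / det(I−A).
Column D of adj(I−A): (0.6000, 0.2100, 0.4350); det(I−A) = 0.25125.
m_D = (0.6000 + 0.2100 + 0.4350) / 0.25125 = 1.245 / 0.25125 ≈ 4.955.

m_D = 4.955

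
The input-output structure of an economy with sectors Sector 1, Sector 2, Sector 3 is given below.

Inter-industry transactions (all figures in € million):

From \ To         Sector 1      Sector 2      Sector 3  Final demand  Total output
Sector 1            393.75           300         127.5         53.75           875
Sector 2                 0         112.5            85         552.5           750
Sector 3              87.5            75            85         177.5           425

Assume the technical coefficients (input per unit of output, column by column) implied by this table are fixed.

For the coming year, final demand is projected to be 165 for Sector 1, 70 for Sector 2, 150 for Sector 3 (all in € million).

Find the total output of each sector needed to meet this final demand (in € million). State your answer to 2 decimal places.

x_1 = 557.36, x_2 = 147.19, x_3 = 275.57

Technical coefficients a_ij = z_ij / X_j:
  a_11 = 393.75/875 = 0.45, a_21 = 0/875 = 0.00, a_31 = 87.5/875 = 0.10
  a_12 = 300/750 = 0.40, a_22 = 112.5/750 = 0.15, a_32 = 75/750 = 0.10
  a_13 = 127.5/425 = 0.30, a_23 = 85/425 = 0.20, a_33 = 85/425 = 0.20
I − A =
  [   0.55    -0.40    -0.30]
  [   0.00     0.85    -0.20]
  [  -0.10    -0.10     0.80]
Cofactors of I−A, C_ij = (−1)^(i+j)·(minor ij) (rows/columns in the sector order above):
  C_11 = (0.85)(0.80) − (-0.20)(-0.10) = 0.6600
  C_12 = −[(0.00)(0.80) − (-0.20)(-0.10)] = 0.0200
  C_13 = (0.00)(-0.10) − (0.85)(-0.10) = 0.0850
  C_21 = −[(-0.40)(0.80) − (-0.30)(-0.10)] = 0.3500
  C_22 = (0.55)(0.80) − (-0.30)(-0.10) = 0.4100
  C_23 = −[(0.55)(-0.10) − (-0.40)(-0.10)] = 0.0950
  C_31 = (-0.40)(-0.20) − (-0.30)(0.85) = 0.3350
  C_32 = −[(0.55)(-0.20) − (-0.30)(0.00)] = 0.1100
  C_33 = (0.55)(0.85) − (-0.40)(0.00) = 0.4675
det(I−A) = Σ_j (I−A)_1j·C_1j = (0.55)(0.6600) + (-0.40)(0.0200) + (-0.30)(0.0850) = 0.3295
adj(I−A) = Cᵀ =
  [ 0.6600   0.3500   0.3350]
  [ 0.0200   0.4100   0.1100]
  [ 0.0850   0.0950   0.4675]
(I − A)⁻¹ = adj(I−A) / det(I−A) ≈
  [   2.0030     1.0622     1.0167]
  [   0.0607     1.2443     0.3338]
  [   0.2580     0.2883     1.4188]
x = (I − A)⁻¹ d = adj(I−A)·d / det(I−A), with det(I−A) = 0.3295:
  x_1 = (0.6600·165 + 0.3500·70 + 0.3350·150) / 0.3295 = 183.65 / 0.3295 ≈ 557.36
  x_2 = (0.0200·165 + 0.4100·70 + 0.1100·150) / 0.3295 = 48.50 / 0.3295 ≈ 147.19
  x_3 = (0.0850·165 + 0.0950·70 + 0.4675·150) / 0.3295 = 90.80 / 0.3295 ≈ 275.57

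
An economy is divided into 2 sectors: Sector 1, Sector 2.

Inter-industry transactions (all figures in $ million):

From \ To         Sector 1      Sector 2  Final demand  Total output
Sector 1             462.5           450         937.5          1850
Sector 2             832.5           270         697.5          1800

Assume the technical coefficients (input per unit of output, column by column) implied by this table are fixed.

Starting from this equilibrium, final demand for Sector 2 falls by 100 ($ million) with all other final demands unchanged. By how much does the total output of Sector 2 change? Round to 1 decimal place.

Technical coefficients a_ij = z_ij / X_j:
  a_11 = 462.5/1850 = 0.25, a_21 = 832.5/1850 = 0.45
  a_12 = 450/1800 = 0.25, a_22 = 270/1800 = 0.15
I − A =
  [   0.75    -0.25]
  [  -0.45     0.85]
det(I−A) = (0.75)(0.85) − (-0.25)(-0.45) = 0.5250
adj(I−A) = [[0.85, 0.25], [0.45, 0.75]]
(I − A)⁻¹ = adj(I−A) / det(I−A) ≈
  [   1.6190     0.4762]
  [   0.8571     1.4286]
Δx = (I − A)⁻¹ Δd with Δd having -100 in the Sector 2 component and 0 elsewhere.
So Δx_2 = L_22 · (-100), where L_22 = adj(I−A)_22 / det(I−A) = 0.75 / 0.5250.
Δx_2 = 0.75 × (-100) / 0.5250 = -75.00 / 0.5250 ≈ -142.9.

Δx_2 = -142.9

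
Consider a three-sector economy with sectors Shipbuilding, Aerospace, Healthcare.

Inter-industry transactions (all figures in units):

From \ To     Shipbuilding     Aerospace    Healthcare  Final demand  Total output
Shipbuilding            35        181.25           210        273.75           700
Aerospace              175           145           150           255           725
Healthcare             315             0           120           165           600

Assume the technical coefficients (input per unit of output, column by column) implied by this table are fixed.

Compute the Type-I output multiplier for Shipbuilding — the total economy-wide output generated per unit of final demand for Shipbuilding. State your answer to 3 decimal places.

Technical coefficients a_ij = z_ij / X_j:
  a_SS = 35/700 = 0.05, a_AS = 175/700 = 0.25, a_HS = 315/700 = 0.45
  a_SA = 181.25/725 = 0.25, a_AA = 145/725 = 0.20, a_HA = 0/725 = 0.00
  a_SH = 210/600 = 0.35, a_AH = 150/600 = 0.25, a_HH = 120/600 = 0.20
I − A =
  [   0.95    -0.25    -0.35]
  [  -0.25     0.80    -0.25]
  [  -0.45     0.00     0.80]
Cofactors of I−A, C_ij = (−1)^(i+j)·(minor ij) (rows/columns in the sector order above):
  C_11 = (0.80)(0.80) − (-0.25)(0.00) = 0.6400
  C_12 = −[(-0.25)(0.80) − (-0.25)(-0.45)] = 0.3125
  C_13 = (-0.25)(0.00) − (0.80)(-0.45) = 0.3600
  C_21 = −[(-0.25)(0.80) − (-0.35)(0.00)] = 0.2000
  C_22 = (0.95)(0.80) − (-0.35)(-0.45) = 0.6025
  C_23 = −[(0.95)(0.00) − (-0.25)(-0.45)] = 0.1125
  C_31 = (-0.25)(-0.25) − (-0.35)(0.80) = 0.3425
  C_32 = −[(0.95)(-0.25) − (-0.35)(-0.25)] = 0.3250
  C_33 = (0.95)(0.80) − (-0.25)(-0.25) = 0.6975
det(I−A) = Σ_j (I−A)_1j·C_1j = (0.95)(0.6400) + (-0.25)(0.3125) + (-0.35)(0.3600) = 0.403875
adj(I−A) = Cᵀ =
  [ 0.6400   0.2000   0.3425]
  [ 0.3125   0.6025   0.3250]
  [ 0.3600   0.1125   0.6975]
(I − A)⁻¹ = adj(I−A) / det(I−A) ≈
  [   1.5846     0.4952     0.8480]
  [   0.7738     1.4918     0.8047]
  [   0.8914     0.2786     1.7270]
The output multiplier for sector j is the column-j sum of the Leontief inverse (I − A)⁻¹ = adj(I−A) / det(I−A).
Column S of adj(I−A): (0.6400, 0.3125, 0.3600); det(I−A) = 0.403875.
m_S = (0.6400 + 0.3125 + 0.3600) / 0.403875 = 1.3125 / 0.403875 ≈ 3.250.

m_S = 3.250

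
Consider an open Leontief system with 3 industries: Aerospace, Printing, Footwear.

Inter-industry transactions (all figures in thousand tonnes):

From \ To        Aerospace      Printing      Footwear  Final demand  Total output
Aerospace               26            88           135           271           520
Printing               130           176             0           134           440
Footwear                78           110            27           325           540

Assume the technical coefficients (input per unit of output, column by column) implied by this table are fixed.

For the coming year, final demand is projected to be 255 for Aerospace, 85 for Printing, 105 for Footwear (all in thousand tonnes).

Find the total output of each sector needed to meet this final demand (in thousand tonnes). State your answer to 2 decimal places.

x_A = 400.47, x_P = 308.53, x_F = 254.95

Technical coefficients a_ij = z_ij / X_j:
  a_AA = 26/520 = 0.05, a_PA = 130/520 = 0.25, a_FA = 78/520 = 0.15
  a_AP = 88/440 = 0.20, a_PP = 176/440 = 0.40, a_FP = 110/440 = 0.25
  a_AF = 135/540 = 0.25, a_PF = 0/540 = 0.00, a_FF = 27/540 = 0.05
I − A =
  [   0.95    -0.20    -0.25]
  [  -0.25     0.60     0.00]
  [  -0.15    -0.25     0.95]
Cofactors of I−A, C_ij = (−1)^(i+j)·(minor ij) (rows/columns in the sector order above):
  C_11 = (0.60)(0.95) − (0.00)(-0.25) = 0.5700
  C_12 = −[(-0.25)(0.95) − (0.00)(-0.15)] = 0.2375
  C_13 = (-0.25)(-0.25) − (0.60)(-0.15) = 0.1525
  C_21 = −[(-0.20)(0.95) − (-0.25)(-0.25)] = 0.2525
  C_22 = (0.95)(0.95) − (-0.25)(-0.15) = 0.8650
  C_23 = −[(0.95)(-0.25) − (-0.20)(-0.15)] = 0.2675
  C_31 = (-0.20)(0.00) − (-0.25)(0.60) = 0.1500
  C_32 = −[(0.95)(0.00) − (-0.25)(-0.25)] = 0.0625
  C_33 = (0.95)(0.60) − (-0.20)(-0.25) = 0.5200
det(I−A) = Σ_j (I−A)_1j·C_1j = (0.95)(0.5700) + (-0.20)(0.2375) + (-0.25)(0.1525) = 0.455875
adj(I−A) = Cᵀ =
  [ 0.5700   0.2525   0.1500]
  [ 0.2375   0.8650   0.0625]
  [ 0.1525   0.2675   0.5200]
(I − A)⁻¹ = adj(I−A) / det(I−A) ≈
  [   1.2503     0.5539     0.3290]
  [   0.5210     1.8974     0.1371]
  [   0.3345     0.5868     1.1407]
x = (I − A)⁻¹ d = adj(I−A)·d / det(I−A), with det(I−A) = 0.455875:
  x_A = (0.5700·255 + 0.2525·85 + 0.1500·105) / 0.455875 = 182.5625 / 0.455875 ≈ 400.47
  x_P = (0.2375·255 + 0.8650·85 + 0.0625·105) / 0.455875 = 140.65 / 0.455875 ≈ 308.53
  x_F = (0.1525·255 + 0.2675·85 + 0.5200·105) / 0.455875 = 116.225 / 0.455875 ≈ 254.95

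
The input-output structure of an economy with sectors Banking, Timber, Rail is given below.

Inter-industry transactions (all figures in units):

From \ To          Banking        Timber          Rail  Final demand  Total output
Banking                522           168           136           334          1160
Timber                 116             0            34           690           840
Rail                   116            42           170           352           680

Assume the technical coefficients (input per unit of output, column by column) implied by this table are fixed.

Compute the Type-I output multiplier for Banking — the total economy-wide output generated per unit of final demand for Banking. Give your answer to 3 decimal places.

Technical coefficients a_ij = z_ij / X_j:
  a_BB = 522/1160 = 0.45, a_TB = 116/1160 = 0.10, a_RB = 116/1160 = 0.10
  a_BT = 168/840 = 0.20, a_TT = 0/840 = 0.00, a_RT = 42/840 = 0.05
  a_BR = 136/680 = 0.20, a_TR = 34/680 = 0.05, a_RR = 170/680 = 0.25
I − A =
  [   0.55    -0.20    -0.20]
  [  -0.10     1.00    -0.05]
  [  -0.10    -0.05     0.75]
Cofactors of I−A, C_ij = (−1)^(i+j)·(minor ij) (rows/columns in the sector order above):
  C_11 = (1.00)(0.75) − (-0.05)(-0.05) = 0.7475
  C_12 = −[(-0.10)(0.75) − (-0.05)(-0.10)] = 0.0800
  C_13 = (-0.10)(-0.05) − (1.00)(-0.10) = 0.1050
  C_21 = −[(-0.20)(0.75) − (-0.20)(-0.05)] = 0.1600
  C_22 = (0.55)(0.75) − (-0.20)(-0.10) = 0.3925
  C_23 = −[(0.55)(-0.05) − (-0.20)(-0.10)] = 0.0475
  C_31 = (-0.20)(-0.05) − (-0.20)(1.00) = 0.2100
  C_32 = −[(0.55)(-0.05) − (-0.20)(-0.10)] = 0.0475
  C_33 = (0.55)(1.00) − (-0.20)(-0.10) = 0.5300
det(I−A) = Σ_j (I−A)_1j·C_1j = (0.55)(0.7475) + (-0.20)(0.0800) + (-0.20)(0.1050) = 0.374125
adj(I−A) = Cᵀ =
  [ 0.7475   0.1600   0.2100]
  [ 0.0800   0.3925   0.0475]
  [ 0.1050   0.0475   0.5300]
(I − A)⁻¹ = adj(I−A) / det(I−A) ≈
  [   1.9980     0.4277     0.5613]
  [   0.2138     1.0491     0.1270]
  [   0.2807     0.1270     1.4166]
The output multiplier for sector j is the column-j sum of the Leontief inverse (I − A)⁻¹ = adj(I−A) / det(I−A).
Column B of adj(I−A): (0.7475, 0.0800, 0.1050); det(I−A) = 0.374125.
m_B = (0.7475 + 0.0800 + 0.1050) / 0.374125 = 0.9325 / 0.374125 ≈ 2.492.

m_B = 2.492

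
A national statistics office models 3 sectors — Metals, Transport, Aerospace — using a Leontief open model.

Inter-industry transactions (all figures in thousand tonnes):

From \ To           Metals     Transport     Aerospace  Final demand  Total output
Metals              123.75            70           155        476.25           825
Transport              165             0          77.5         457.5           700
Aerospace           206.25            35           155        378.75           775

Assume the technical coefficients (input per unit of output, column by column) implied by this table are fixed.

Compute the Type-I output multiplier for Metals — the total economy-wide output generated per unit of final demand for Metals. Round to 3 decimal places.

Technical coefficients a_ij = z_ij / X_j:
  a_MM = 123.75/825 = 0.15, a_TM = 165/825 = 0.20, a_AM = 206.25/825 = 0.25
  a_MT = 70/700 = 0.10, a_TT = 0/700 = 0.00, a_AT = 35/700 = 0.05
  a_MA = 155/775 = 0.20, a_TA = 77.5/775 = 0.10, a_AA = 155/775 = 0.20
I − A =
  [   0.85    -0.10    -0.20]
  [  -0.20     1.00    -0.10]
  [  -0.25    -0.05     0.80]
Cofactors of I−A, C_ij = (−1)^(i+j)·(minor ij) (rows/columns in the sector order above):
  C_11 = (1.00)(0.80) − (-0.10)(-0.05) = 0.7950
  C_12 = −[(-0.20)(0.80) − (-0.10)(-0.25)] = 0.1850
  C_13 = (-0.20)(-0.05) − (1.00)(-0.25) = 0.2600
  C_21 = −[(-0.10)(0.80) − (-0.20)(-0.05)] = 0.0900
  C_22 = (0.85)(0.80) − (-0.20)(-0.25) = 0.6300
  C_23 = −[(0.85)(-0.05) − (-0.10)(-0.25)] = 0.0675
  C_31 = (-0.10)(-0.10) − (-0.20)(1.00) = 0.2100
  C_32 = −[(0.85)(-0.10) − (-0.20)(-0.20)] = 0.1250
  C_33 = (0.85)(1.00) − (-0.10)(-0.20) = 0.8300
det(I−A) = Σ_j (I−A)_1j·C_1j = (0.85)(0.7950) + (-0.10)(0.1850) + (-0.20)(0.2600) = 0.60525
adj(I−A) = Cᵀ =
  [ 0.7950   0.0900   0.2100]
  [ 0.1850   0.6300   0.1250]
  [ 0.2600   0.0675   0.8300]
(I − A)⁻¹ = adj(I−A) / det(I−A) ≈
  [   1.3135     0.1487     0.3470]
  [   0.3057     1.0409     0.2065]
  [   0.4296     0.1115     1.3713]
The output multiplier for sector j is the column-j sum of the Leontief inverse (I − A)⁻¹ = adj(I−A) / det(I−A).
Column M of adj(I−A): (0.7950, 0.1850, 0.2600); det(I−A) = 0.60525.
m_M = (0.7950 + 0.1850 + 0.2600) / 0.60525 = 1.24 / 0.60525 ≈ 2.049.

m_M = 2.049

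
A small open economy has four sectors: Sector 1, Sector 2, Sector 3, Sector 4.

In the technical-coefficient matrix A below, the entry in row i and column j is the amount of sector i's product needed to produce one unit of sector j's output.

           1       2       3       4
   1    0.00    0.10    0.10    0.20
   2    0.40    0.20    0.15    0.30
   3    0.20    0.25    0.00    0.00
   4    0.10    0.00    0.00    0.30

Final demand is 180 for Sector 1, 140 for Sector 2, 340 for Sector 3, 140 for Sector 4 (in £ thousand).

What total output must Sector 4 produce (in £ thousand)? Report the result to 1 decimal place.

I − A =
  [   1.00    -0.10    -0.10    -0.20]
  [  -0.40     0.80    -0.15    -0.30]
  [  -0.20    -0.25     1.00     0.00]
  [  -0.10     0.00     0.00     0.70]
Compute the cofactors C_ij = (−1)^(i+j)·(3×3 minor ij) of I−A; the adjugate is their transpose:
adj(I−A) = Cᵀ =
  [ 0.53375   0.08750   0.06650   0.19000]
  [ 0.33100   0.66600   0.13300   0.38000]
  [ 0.18950   0.18400   0.51300   0.13300]
  [ 0.07625   0.01250   0.00950   0.69350]
det(I−A) = Σ_j (I−A)_1j·C_1j = (1.00)(0.53375) + (-0.10)(0.33100) + (-0.10)(0.18950) + (-0.20)(0.07625) = 0.46645
(I − A)⁻¹ = adj(I−A) / det(I−A) ≈
  [   1.1443     0.1876     0.1426     0.4073]
  [   0.7096     1.4278     0.2851     0.8147]
  [   0.4063     0.3945     1.0998     0.2851]
  [   0.1635     0.0268     0.0204     1.4868]
x = (I − A)⁻¹ d = adj(I−A)·d / det(I−A), with det(I−A) = 0.46645:
  x_1 = (0.53375·180 + 0.08750·140 + 0.06650·340 + 0.19000·140) / 0.46645 = 157.535 / 0.46645 ≈ 337.7
  x_2 = (0.33100·180 + 0.66600·140 + 0.13300·340 + 0.38000·140) / 0.46645 = 251.24 / 0.46645 ≈ 538.6
  x_3 = (0.18950·180 + 0.18400·140 + 0.51300·340 + 0.13300·140) / 0.46645 = 252.91 / 0.46645 ≈ 542.2
  x_4 = (0.07625·180 + 0.01250·140 + 0.00950·340 + 0.69350·140) / 0.46645 = 115.795 / 0.46645 ≈ 248.2

x_4 = 248.2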